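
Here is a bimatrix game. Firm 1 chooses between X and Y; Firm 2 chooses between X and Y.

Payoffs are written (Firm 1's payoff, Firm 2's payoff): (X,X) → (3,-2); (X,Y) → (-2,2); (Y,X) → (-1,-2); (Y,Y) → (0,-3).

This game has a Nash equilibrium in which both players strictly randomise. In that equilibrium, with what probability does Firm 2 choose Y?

2/3

Let c be the probability that Firm 2 plays X. In a completely mixed equilibrium, Firm 1 must be indifferent between X and Y.
Firm 1's expected payoff from X is 3c − 2(1−c); from Y it is −c.
Setting these equal: 5c − 2 = −c, so c = 1/3.
Therefore Firm 2 plays Y with probability 1 − 1/3 = 2/3.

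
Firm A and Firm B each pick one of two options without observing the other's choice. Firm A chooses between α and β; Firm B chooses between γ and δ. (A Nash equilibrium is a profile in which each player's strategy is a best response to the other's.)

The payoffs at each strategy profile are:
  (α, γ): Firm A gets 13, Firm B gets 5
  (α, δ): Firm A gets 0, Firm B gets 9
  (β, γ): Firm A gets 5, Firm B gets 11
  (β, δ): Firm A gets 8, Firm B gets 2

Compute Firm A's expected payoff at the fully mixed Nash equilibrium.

First find y, the probability Firm B plays γ, from Firm A's indifference between α and β: 13y = 5y + 8(1−y), giving y = 1/2.
Since Firm A is indifferent in equilibrium, Firm A's expected payoff equals the payoff from either row against (1/2, 1/2). Using α: 13(1/2) = 13/2.

13/2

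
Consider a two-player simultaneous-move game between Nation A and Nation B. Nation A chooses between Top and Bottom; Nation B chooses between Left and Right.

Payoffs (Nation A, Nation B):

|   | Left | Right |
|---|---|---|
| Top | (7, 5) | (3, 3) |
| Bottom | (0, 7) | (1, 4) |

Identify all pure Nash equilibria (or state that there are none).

(Top, Left)

(Top, Left): Nation A gets 7 ≥ 0 from Bottom, and Nation B gets 5 ≥ 3 from Right — Nash equilibrium.
(Top, Right): Nation B prefers Left (5 > 3) — not an equilibrium.
(Bottom, Left): Nation A prefers Top (7 > 0) — not an equilibrium.
(Bottom, Right): Nation A prefers Top (3 > 1); Nation B prefers Left (7 > 4) — not an equilibrium.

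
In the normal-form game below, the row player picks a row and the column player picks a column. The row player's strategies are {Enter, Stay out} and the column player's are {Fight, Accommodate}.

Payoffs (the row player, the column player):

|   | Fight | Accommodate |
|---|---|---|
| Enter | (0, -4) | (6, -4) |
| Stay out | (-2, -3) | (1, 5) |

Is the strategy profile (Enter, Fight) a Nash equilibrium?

Yes

At (Enter, Fight), the row player earns 0; switching to Stay out would give -2, so the row player has no profitable deviation.
The column player earns -4; switching to Accommodate would give -4, so the column player has no profitable deviation.
Neither player can gain by a unilateral deviation, so this profile is a Nash equilibrium.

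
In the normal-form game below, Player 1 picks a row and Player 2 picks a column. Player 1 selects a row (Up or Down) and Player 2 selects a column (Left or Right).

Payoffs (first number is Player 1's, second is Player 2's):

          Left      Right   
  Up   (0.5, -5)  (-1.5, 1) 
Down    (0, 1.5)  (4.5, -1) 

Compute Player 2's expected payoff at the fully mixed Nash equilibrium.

First find x, the probability Player 1 plays Up, from Player 2's indifference between Left and Right: −5x + 1.5(1−x) = x − (1−x), giving x = 5/17.
Since Player 2 is indifferent in equilibrium, Player 2's expected payoff equals the payoff from either column against (5/17, 12/17). Using Left: −5(5/17) + 1.5(12/17) = -7/17.

-7/17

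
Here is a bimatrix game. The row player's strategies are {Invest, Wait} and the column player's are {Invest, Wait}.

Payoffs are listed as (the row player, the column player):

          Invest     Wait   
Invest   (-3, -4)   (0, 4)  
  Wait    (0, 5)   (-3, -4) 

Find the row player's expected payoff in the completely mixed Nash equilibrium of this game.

First find q, the probability the column player plays Invest, from the row player's indifference between Invest and Wait: −3q = −3(1−q), giving q = 1/2.
Since the row player is indifferent in equilibrium, the row player's expected payoff equals the payoff from either row against (1/2, 1/2). Using Invest: −3(1/2) = -3/2.

-3/2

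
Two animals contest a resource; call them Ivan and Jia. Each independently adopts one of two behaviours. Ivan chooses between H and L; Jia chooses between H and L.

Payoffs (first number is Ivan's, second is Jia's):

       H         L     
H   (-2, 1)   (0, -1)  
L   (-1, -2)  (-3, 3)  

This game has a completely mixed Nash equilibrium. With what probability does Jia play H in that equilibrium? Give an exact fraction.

Let c be the probability that Jia plays H. In a completely mixed equilibrium, Ivan must be indifferent between H and L.
Ivan's expected payoff from H is −2c; from L it is −c − 3(1−c).
Setting these equal: −2c = 2c − 3, so c = 3/4.

3/4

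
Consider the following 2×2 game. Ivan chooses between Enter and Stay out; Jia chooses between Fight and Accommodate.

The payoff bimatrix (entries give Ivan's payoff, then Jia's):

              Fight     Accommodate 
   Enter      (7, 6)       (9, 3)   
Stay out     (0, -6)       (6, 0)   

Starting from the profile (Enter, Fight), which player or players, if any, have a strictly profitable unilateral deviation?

Neither

Ivan at (Enter, Fight) earns 7; deviating to Stay out yields 0 — not better.
Jia earns 6; deviating to Accommodate yields 3 — not better.
Neither player can strictly improve; the profile is a Nash equilibrium.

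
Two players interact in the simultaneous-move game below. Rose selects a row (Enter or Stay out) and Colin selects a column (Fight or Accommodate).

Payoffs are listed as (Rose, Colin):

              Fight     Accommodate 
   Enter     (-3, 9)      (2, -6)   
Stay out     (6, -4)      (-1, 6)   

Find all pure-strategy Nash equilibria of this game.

none

(Enter, Fight): Rose prefers Stay out (6 > -3) — not an equilibrium.
(Enter, Accommodate): Colin prefers Fight (9 > -6) — not an equilibrium.
(Stay out, Fight): Colin prefers Accommodate (6 > -4) — not an equilibrium.
(Stay out, Accommodate): Rose prefers Enter (2 > -1) — not an equilibrium.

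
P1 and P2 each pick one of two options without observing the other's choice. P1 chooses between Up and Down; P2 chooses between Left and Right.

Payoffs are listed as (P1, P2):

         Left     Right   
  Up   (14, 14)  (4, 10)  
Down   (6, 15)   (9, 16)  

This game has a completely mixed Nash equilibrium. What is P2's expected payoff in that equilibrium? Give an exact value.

74/5

First find p, the probability P1 plays Up, from P2's indifference between Left and Right: 14p + 15(1−p) = 10p + 16(1−p), giving p = 1/5.
Since P2 is indifferent in equilibrium, P2's expected payoff equals the payoff from either column against (1/5, 4/5). Using Left: 14(1/5) + 15(4/5) = 74/5.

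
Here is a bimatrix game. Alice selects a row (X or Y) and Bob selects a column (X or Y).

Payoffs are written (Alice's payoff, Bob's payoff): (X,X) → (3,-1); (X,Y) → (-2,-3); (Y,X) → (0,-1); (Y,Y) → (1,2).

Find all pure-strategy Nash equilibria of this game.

(X, X): Alice gets 3 ≥ 0 from Y, and Bob gets -1 ≥ -3 from Y — Nash equilibrium.
(X, Y): Alice prefers Y (1 > -2); Bob prefers X (-1 > -3) — not an equilibrium.
(Y, X): Alice prefers X (3 > 0); Bob prefers Y (2 > -1) — not an equilibrium.
(Y, Y): Alice gets 1 ≥ -2 from X, and Bob gets 2 ≥ -1 from X — Nash equilibrium.

(X, X) and (Y, Y)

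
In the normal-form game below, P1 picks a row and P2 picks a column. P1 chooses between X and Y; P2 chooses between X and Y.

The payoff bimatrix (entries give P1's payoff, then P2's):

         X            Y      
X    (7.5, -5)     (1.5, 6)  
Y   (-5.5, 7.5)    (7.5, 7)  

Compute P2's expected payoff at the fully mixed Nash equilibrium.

160/23

First find x, the probability P1 plays X, from P2's indifference between X and Y: −5x + 7.5(1−x) = 6x + 7(1−x), giving x = 1/23.
Since P2 is indifferent in equilibrium, P2's expected payoff equals the payoff from either column against (1/23, 22/23). Using X: −5(1/23) + 7.5(22/23) = 160/23.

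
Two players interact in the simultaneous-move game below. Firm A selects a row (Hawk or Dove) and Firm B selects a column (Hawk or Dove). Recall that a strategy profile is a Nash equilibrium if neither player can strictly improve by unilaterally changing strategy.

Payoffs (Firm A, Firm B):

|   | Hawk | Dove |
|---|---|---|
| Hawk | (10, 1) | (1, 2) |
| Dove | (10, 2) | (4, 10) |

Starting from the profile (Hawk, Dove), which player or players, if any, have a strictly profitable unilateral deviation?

Firm A

Firm A at (Hawk, Dove) earns 1; deviating to Dove yields 4 — a strict improvement.
Firm B earns 2; deviating to Hawk yields 1 — not better.
Only Firm A has a strictly profitable deviation.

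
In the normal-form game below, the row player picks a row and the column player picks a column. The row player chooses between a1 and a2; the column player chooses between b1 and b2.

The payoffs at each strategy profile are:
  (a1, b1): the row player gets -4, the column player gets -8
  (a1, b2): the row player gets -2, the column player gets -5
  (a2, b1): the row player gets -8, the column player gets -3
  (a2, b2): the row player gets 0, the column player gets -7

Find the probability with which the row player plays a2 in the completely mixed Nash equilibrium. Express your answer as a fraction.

3/7

Let r be the probability that the row player plays a1. In a completely mixed equilibrium, the column player must be indifferent between b1 and b2.
The column player's expected payoff from b1 is −8r − 3(1−r); from b2 it is −5r − 7(1−r).
Setting these equal: −5r − 3 = 2r − 7, so r = 4/7.
Therefore the row player plays a2 with probability 1 − 4/7 = 3/7.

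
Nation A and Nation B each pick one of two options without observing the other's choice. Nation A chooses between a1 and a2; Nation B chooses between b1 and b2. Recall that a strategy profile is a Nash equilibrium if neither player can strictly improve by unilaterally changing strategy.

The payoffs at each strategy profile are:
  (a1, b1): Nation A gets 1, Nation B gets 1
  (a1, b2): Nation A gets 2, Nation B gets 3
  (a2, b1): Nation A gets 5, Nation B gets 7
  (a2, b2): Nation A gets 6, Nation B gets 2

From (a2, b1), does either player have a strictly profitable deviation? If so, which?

Nation A at (a2, b1) earns 5; deviating to a1 yields 1 — not better.
Nation B earns 7; deviating to b2 yields 2 — not better.
Neither player can strictly improve; the profile is a Nash equilibrium.

Neither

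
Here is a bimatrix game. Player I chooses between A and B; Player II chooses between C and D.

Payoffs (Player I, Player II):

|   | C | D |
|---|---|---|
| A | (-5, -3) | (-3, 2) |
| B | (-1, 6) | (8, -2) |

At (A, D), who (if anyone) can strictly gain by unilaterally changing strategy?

Player I

Player I at (A, D) earns -3; deviating to B yields 8 — a strict improvement.
Player II earns 2; deviating to C yields -3 — not better.
Only Player I has a strictly profitable deviation.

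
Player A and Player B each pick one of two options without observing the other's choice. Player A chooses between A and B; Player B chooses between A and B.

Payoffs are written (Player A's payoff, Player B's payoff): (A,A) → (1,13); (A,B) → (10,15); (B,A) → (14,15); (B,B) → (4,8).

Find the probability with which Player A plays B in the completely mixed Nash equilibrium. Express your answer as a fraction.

Let r be the probability that Player A plays A. In a completely mixed equilibrium, Player B must be indifferent between A and B.
Player B's expected payoff from A is 13r + 15(1−r); from B it is 15r + 8(1−r).
Setting these equal: −2r + 15 = 7r + 8, so r = 7/9.
Therefore Player A plays B with probability 1 − 7/9 = 2/9.

2/9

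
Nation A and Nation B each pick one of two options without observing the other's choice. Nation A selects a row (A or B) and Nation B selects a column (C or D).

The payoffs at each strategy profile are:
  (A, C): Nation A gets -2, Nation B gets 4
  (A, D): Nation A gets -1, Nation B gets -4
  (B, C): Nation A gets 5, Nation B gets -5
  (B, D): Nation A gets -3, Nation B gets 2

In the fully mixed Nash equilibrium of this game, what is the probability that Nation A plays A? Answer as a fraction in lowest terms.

Let x be the probability that Nation A plays A. In a completely mixed equilibrium, Nation B must be indifferent between C and D.
Nation B's expected payoff from C is 4x − 5(1−x); from D it is −4x + 2(1−x).
Setting these equal: 9x − 5 = −6x + 2, so x = 7/15.

7/15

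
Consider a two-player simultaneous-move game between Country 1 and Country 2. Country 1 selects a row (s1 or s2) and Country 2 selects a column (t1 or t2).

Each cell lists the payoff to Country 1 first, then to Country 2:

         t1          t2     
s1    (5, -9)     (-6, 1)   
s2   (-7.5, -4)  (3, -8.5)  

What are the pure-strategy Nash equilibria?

none

(s1, t1): Country 2 prefers t2 (1 > -9) — not an equilibrium.
(s1, t2): Country 1 prefers s2 (3 > -6) — not an equilibrium.
(s2, t1): Country 1 prefers s1 (5 > -7.5) — not an equilibrium.
(s2, t2): Country 2 prefers t1 (-4 > -8.5) — not an equilibrium.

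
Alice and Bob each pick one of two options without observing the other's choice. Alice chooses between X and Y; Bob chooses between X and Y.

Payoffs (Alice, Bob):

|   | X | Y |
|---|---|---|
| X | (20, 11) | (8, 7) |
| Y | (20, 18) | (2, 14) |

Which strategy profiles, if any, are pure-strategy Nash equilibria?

(X, X): Alice gets 20 ≥ 20 from Y, and Bob gets 11 ≥ 7 from Y — Nash equilibrium.
(X, Y): Bob prefers X (11 > 7) — not an equilibrium.
(Y, X): Alice gets 20 ≥ 20 from X, and Bob gets 18 ≥ 14 from Y — Nash equilibrium.
(Y, Y): Alice prefers X (8 > 2); Bob prefers X (18 > 14) — not an equilibrium.

(X, X) and (Y, X)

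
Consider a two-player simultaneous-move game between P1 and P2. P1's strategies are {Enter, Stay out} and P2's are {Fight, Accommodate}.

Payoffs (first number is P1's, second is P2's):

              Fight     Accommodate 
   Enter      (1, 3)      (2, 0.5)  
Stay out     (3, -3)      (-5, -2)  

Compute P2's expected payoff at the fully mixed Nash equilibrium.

-9/7

First find x, the probability P1 plays Enter, from P2's indifference between Fight and Accommodate: 3x − 3(1−x) = 0.5x − 2(1−x), giving x = 2/7.
Since P2 is indifferent in equilibrium, P2's expected payoff equals the payoff from either column against (2/7, 5/7). Using Fight: 3(2/7) − 3(5/7) = -9/7.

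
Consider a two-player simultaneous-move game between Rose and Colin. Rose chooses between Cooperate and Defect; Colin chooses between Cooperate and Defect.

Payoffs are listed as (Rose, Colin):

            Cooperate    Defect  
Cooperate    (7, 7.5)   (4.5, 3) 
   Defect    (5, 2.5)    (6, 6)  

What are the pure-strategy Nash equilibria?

(Cooperate, Cooperate): Rose gets 7 ≥ 5 from Defect, and Colin gets 7.5 ≥ 3 from Defect — Nash equilibrium.
(Cooperate, Defect): Rose prefers Defect (6 > 4.5); Colin prefers Cooperate (7.5 > 3) — not an equilibrium.
(Defect, Cooperate): Rose prefers Cooperate (7 > 5); Colin prefers Defect (6 > 2.5) — not an equilibrium.
(Defect, Defect): Rose gets 6 ≥ 4.5 from Cooperate, and Colin gets 6 ≥ 2.5 from Cooperate — Nash equilibrium.

(Cooperate, Cooperate) and (Defect, Defect)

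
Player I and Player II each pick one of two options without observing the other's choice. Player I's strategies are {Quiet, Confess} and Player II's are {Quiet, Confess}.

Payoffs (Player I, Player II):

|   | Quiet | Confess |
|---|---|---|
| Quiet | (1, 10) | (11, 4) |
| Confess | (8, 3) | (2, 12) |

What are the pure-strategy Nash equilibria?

(Quiet, Quiet): Player I prefers Confess (8 > 1) — not an equilibrium.
(Quiet, Confess): Player II prefers Quiet (10 > 4) — not an equilibrium.
(Confess, Quiet): Player II prefers Confess (12 > 3) — not an equilibrium.
(Confess, Confess): Player I prefers Quiet (11 > 2) — not an equilibrium.

none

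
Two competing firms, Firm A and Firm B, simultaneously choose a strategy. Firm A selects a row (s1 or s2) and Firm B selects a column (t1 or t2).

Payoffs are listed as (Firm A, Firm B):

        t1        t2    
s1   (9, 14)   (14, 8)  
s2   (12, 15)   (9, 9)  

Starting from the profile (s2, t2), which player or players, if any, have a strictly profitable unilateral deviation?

Both

Firm A at (s2, t2) earns 9; deviating to s1 yields 14 — a strict improvement.
Firm B earns 9; deviating to t1 yields 15 — a strict improvement.
Both Firm A and Firm B have strictly profitable deviations.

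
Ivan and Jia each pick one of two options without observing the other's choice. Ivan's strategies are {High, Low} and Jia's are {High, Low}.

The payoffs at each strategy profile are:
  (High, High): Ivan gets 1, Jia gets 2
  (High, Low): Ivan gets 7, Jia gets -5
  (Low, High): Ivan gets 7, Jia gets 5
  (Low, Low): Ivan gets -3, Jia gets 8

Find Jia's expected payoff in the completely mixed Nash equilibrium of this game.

41/10

First find p, the probability Ivan plays High, from Jia's indifference between High and Low: 2p + 5(1−p) = −5p + 8(1−p), giving p = 3/10.
Since Jia is indifferent in equilibrium, Jia's expected payoff equals the payoff from either column against (3/10, 7/10). Using High: 2(3/10) + 5(7/10) = 41/10.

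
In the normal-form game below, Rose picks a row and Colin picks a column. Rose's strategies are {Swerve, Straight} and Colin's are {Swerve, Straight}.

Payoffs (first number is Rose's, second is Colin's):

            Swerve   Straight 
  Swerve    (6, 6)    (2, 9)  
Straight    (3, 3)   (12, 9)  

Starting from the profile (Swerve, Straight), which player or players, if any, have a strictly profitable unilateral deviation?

Rose

Rose at (Swerve, Straight) earns 2; deviating to Straight yields 12 — a strict improvement.
Colin earns 9; deviating to Swerve yields 6 — not better.
Only Rose has a strictly profitable deviation.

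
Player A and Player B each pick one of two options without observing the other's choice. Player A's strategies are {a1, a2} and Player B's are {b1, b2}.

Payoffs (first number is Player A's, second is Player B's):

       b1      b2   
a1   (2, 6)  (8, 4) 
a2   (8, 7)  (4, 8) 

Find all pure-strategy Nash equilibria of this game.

(a1, b1): Player A prefers a2 (8 > 2) — not an equilibrium.
(a1, b2): Player B prefers b1 (6 > 4) — not an equilibrium.
(a2, b1): Player B prefers b2 (8 > 7) — not an equilibrium.
(a2, b2): Player A prefers a1 (8 > 4) — not an equilibrium.

none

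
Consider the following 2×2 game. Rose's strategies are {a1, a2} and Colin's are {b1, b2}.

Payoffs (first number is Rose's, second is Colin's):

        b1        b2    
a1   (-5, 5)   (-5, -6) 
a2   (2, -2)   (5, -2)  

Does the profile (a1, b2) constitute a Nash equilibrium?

No

At (a1, b2), Rose earns -5; switching to a2 would give 5, so Rose would deviate.
Colin earns -6; switching to b1 would give 5, so Colin would deviate.
Since at least one player can profitably deviate, this is not a Nash equilibrium.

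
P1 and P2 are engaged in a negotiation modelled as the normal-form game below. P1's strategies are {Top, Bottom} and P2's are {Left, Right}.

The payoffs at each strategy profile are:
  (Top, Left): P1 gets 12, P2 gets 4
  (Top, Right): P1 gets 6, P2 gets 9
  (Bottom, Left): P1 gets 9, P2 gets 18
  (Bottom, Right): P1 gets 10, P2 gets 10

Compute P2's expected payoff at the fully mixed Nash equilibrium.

First find x, the probability P1 plays Top, from P2's indifference between Left and Right: 4x + 18(1−x) = 9x + 10(1−x), giving x = 8/13.
Since P2 is indifferent in equilibrium, P2's expected payoff equals the payoff from either column against (8/13, 5/13). Using Left: 4(8/13) + 18(5/13) = 122/13.

122/13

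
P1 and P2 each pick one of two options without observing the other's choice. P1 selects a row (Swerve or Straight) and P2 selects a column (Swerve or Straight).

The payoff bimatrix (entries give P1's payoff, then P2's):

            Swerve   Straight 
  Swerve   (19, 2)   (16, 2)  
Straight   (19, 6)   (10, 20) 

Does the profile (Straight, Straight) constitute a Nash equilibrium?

At (Straight, Straight), P1 earns 10; switching to Swerve would give 16, so P1 would deviate.
P2 earns 20; switching to Swerve would give 6, so P2 has no profitable deviation.
Since at least one player can profitably deviate, this is not a Nash equilibrium.

No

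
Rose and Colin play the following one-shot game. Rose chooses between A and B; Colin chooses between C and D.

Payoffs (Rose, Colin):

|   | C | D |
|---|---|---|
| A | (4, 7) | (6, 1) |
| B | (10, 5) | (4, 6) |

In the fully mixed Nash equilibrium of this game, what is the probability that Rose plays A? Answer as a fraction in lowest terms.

1/7

Let r be the probability that Rose plays A. In a completely mixed equilibrium, Colin must be indifferent between C and D.
Colin's expected payoff from C is 7r + 5(1−r); from D it is r + 6(1−r).
Setting these equal: 2r + 5 = −5r + 6, so r = 1/7.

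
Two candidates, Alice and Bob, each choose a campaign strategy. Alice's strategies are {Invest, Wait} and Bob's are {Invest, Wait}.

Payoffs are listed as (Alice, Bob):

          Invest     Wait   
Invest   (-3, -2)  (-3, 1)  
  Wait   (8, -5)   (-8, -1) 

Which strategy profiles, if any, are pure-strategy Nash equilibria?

(Invest, Invest): Alice prefers Wait (8 > -3); Bob prefers Wait (1 > -2) — not an equilibrium.
(Invest, Wait): Alice gets -3 ≥ -8 from Wait, and Bob gets 1 ≥ -2 from Invest — Nash equilibrium.
(Wait, Invest): Bob prefers Wait (-1 > -5) — not an equilibrium.
(Wait, Wait): Alice prefers Invest (-3 > -8) — not an equilibrium.

(Invest, Wait)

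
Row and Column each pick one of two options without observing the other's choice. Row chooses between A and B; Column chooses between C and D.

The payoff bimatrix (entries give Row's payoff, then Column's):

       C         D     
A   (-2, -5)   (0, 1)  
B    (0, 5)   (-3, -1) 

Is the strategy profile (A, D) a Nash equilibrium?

Yes

At (A, D), Row earns 0; switching to B would give -3, so Row has no profitable deviation.
Column earns 1; switching to C would give -5, so Column has no profitable deviation.
Neither player can gain by a unilateral deviation, so this profile is a Nash equilibrium.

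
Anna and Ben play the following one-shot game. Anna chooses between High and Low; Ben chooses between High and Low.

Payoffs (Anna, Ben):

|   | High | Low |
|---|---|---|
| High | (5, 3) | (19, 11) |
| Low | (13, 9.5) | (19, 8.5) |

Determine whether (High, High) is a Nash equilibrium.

No

At (High, High), Anna earns 5; switching to Low would give 13, so Anna would deviate.
Ben earns 3; switching to Low would give 11, so Ben would deviate.
Since at least one player can profitably deviate, this is not a Nash equilibrium.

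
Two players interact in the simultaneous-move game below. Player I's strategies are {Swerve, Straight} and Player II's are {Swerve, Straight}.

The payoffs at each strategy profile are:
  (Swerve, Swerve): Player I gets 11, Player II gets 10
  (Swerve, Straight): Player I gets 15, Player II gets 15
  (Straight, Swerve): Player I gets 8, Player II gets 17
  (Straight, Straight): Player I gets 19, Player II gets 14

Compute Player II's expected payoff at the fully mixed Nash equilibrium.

115/8

First find x, the probability Player I plays Swerve, from Player II's indifference between Swerve and Straight: 10x + 17(1−x) = 15x + 14(1−x), giving x = 3/8.
Since Player II is indifferent in equilibrium, Player II's expected payoff equals the payoff from either column against (3/8, 5/8). Using Swerve: 10(3/8) + 17(5/8) = 115/8.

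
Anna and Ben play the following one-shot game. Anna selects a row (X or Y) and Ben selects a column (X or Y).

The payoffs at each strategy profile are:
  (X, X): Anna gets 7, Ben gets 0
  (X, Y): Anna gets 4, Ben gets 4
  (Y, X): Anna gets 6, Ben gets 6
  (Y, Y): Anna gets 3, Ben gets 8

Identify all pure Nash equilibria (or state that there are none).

(X, Y)

(X, X): Ben prefers Y (4 > 0) — not an equilibrium.
(X, Y): Anna gets 4 ≥ 3 from Y, and Ben gets 4 ≥ 0 from X — Nash equilibrium.
(Y, X): Anna prefers X (7 > 6); Ben prefers Y (8 > 6) — not an equilibrium.
(Y, Y): Anna prefers X (4 > 3) — not an equilibrium.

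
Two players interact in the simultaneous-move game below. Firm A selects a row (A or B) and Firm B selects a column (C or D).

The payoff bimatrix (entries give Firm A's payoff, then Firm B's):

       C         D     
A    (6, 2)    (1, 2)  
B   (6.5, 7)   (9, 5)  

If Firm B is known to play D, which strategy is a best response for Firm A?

Against D, Firm A earns 1 from A and 9 from B.
So B is the best response.

B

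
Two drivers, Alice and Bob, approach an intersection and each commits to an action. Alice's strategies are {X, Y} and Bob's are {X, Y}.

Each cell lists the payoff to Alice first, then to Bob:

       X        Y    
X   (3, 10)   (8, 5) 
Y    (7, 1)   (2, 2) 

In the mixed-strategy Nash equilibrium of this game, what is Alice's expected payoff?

First find q, the probability Bob plays X, from Alice's indifference between X and Y: 3q + 8(1−q) = 7q + 2(1−q), giving q = 3/5.
Since Alice is indifferent in equilibrium, Alice's expected payoff equals the payoff from either row against (3/5, 2/5). Using X: 3(3/5) + 8(2/5) = 5.

5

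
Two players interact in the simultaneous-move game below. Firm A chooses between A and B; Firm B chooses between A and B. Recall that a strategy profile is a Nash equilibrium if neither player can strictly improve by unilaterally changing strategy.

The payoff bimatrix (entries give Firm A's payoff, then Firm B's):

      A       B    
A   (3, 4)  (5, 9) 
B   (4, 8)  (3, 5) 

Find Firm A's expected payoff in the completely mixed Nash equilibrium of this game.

First find y, the probability Firm B plays A, from Firm A's indifference between A and B: 3y + 5(1−y) = 4y + 3(1−y), giving y = 2/3.
Since Firm A is indifferent in equilibrium, Firm A's expected payoff equals the payoff from either row against (2/3, 1/3). Using A: 3(2/3) + 5(1/3) = 11/3.

11/3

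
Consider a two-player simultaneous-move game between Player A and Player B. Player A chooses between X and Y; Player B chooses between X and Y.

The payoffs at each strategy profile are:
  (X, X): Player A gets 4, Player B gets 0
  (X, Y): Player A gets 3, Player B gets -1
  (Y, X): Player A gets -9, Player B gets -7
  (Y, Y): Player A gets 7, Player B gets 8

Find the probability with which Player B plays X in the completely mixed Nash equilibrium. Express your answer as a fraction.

Let q be the probability that Player B plays X. In a completely mixed equilibrium, Player A must be indifferent between X and Y.
Player A's expected payoff from X is 4q + 3(1−q); from Y it is −9q + 7(1−q).
Setting these equal: q + 3 = −16q + 7, so q = 4/17.

4/17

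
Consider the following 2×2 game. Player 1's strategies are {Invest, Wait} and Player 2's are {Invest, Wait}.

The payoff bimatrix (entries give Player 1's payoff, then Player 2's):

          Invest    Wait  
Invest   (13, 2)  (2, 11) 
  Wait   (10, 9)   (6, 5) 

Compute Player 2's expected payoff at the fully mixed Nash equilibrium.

89/13

First find p, the probability Player 1 plays Invest, from Player 2's indifference between Invest and Wait: 2p + 9(1−p) = 11p + 5(1−p), giving p = 4/13.
Since Player 2 is indifferent in equilibrium, Player 2's expected payoff equals the payoff from either column against (4/13, 9/13). Using Invest: 2(4/13) + 9(9/13) = 89/13.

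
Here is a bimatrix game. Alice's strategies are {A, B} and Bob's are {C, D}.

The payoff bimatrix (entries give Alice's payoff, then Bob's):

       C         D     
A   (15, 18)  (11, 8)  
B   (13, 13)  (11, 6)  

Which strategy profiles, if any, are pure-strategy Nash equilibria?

(A, C)

(A, C): Alice gets 15 ≥ 13 from B, and Bob gets 18 ≥ 8 from D — Nash equilibrium.
(A, D): Bob prefers C (18 > 8) — not an equilibrium.
(B, C): Alice prefers A (15 > 13) — not an equilibrium.
(B, D): Bob prefers C (13 > 6) — not an equilibrium.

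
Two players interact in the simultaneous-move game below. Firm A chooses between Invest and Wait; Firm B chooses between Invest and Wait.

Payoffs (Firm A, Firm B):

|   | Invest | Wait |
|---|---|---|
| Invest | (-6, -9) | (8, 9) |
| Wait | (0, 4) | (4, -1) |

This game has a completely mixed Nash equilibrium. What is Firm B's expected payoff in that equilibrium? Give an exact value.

27/23

First find x, the probability Firm A plays Invest, from Firm B's indifference between Invest and Wait: −9x + 4(1−x) = 9x − (1−x), giving x = 5/23.
Since Firm B is indifferent in equilibrium, Firm B's expected payoff equals the payoff from either column against (5/23, 18/23). Using Invest: −9(5/23) + 4(18/23) = 27/23.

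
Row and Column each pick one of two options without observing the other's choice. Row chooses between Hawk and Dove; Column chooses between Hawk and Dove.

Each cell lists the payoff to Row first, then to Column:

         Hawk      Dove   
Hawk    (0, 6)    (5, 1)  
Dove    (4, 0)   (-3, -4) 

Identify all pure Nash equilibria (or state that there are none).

(Hawk, Hawk): Row prefers Dove (4 > 0) — not an equilibrium.
(Hawk, Dove): Column prefers Hawk (6 > 1) — not an equilibrium.
(Dove, Hawk): Row gets 4 ≥ 0 from Hawk, and Column gets 0 ≥ -4 from Dove — Nash equilibrium.
(Dove, Dove): Row prefers Hawk (5 > -3); Column prefers Hawk (0 > -4) — not an equilibrium.

(Dove, Hawk)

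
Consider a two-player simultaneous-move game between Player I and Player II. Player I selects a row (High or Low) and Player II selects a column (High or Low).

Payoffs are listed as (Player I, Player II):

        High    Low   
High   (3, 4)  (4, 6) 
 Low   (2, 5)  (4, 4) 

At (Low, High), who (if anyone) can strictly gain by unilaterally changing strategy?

Player I

Player I at (Low, High) earns 2; deviating to High yields 3 — a strict improvement.
Player II earns 5; deviating to Low yields 4 — not better.
Only Player I has a strictly profitable deviation.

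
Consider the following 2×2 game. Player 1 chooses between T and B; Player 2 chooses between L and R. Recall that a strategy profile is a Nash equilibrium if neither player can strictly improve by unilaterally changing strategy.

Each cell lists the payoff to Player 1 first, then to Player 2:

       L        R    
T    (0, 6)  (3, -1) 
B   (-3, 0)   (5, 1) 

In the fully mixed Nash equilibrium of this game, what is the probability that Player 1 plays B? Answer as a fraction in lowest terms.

Let r be the probability that Player 1 plays T. In a completely mixed equilibrium, Player 2 must be indifferent between L and R.
Player 2's expected payoff from L is 6r; from R it is −r + (1−r).
Setting these equal: 6r = −2r + 1, so r = 1/8.
Therefore Player 1 plays B with probability 1 − 1/8 = 7/8.

7/8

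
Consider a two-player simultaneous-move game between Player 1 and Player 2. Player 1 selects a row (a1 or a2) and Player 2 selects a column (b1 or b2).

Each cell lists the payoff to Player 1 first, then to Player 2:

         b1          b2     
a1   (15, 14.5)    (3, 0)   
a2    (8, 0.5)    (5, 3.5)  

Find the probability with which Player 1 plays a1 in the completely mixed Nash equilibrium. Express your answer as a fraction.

6/35

Let r be the probability that Player 1 plays a1. In a completely mixed equilibrium, Player 2 must be indifferent between b1 and b2.
Player 2's expected payoff from b1 is 14.5r + 0.5(1−r); from b2 it is 3.5(1−r).
Setting these equal: 14r + 0.5 = −3.5r + 3.5, so r = 6/35.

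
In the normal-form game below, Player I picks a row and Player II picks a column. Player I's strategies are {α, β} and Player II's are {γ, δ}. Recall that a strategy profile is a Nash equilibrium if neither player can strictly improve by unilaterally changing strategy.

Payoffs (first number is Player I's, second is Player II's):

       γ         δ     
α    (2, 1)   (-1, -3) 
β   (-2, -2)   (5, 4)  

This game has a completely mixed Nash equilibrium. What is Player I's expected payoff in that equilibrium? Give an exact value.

4/5

First find q, the probability Player II plays γ, from Player I's indifference between α and β: 2q − (1−q) = −2q + 5(1−q), giving q = 3/5.
Since Player I is indifferent in equilibrium, Player I's expected payoff equals the payoff from either row against (3/5, 2/5). Using α: 2(3/5) − (2/5) = 4/5.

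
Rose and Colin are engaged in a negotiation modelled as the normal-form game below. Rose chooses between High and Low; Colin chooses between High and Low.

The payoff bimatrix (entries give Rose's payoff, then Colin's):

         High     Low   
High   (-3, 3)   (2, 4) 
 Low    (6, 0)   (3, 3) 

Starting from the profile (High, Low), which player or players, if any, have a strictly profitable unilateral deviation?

Rose at (High, Low) earns 2; deviating to Low yields 3 — a strict improvement.
Colin earns 4; deviating to High yields 3 — not better.
Only Rose has a strictly profitable deviation.

Rose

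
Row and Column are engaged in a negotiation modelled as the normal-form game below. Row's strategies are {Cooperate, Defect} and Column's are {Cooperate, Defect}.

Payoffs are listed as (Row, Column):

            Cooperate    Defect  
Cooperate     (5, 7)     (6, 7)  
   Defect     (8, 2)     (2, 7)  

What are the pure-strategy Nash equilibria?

(Cooperate, Cooperate): Row prefers Defect (8 > 5) — not an equilibrium.
(Cooperate, Defect): Row gets 6 ≥ 2 from Defect, and Column gets 7 ≥ 7 from Cooperate — Nash equilibrium.
(Defect, Cooperate): Column prefers Defect (7 > 2) — not an equilibrium.
(Defect, Defect): Row prefers Cooperate (6 > 2) — not an equilibrium.

(Cooperate, Defect)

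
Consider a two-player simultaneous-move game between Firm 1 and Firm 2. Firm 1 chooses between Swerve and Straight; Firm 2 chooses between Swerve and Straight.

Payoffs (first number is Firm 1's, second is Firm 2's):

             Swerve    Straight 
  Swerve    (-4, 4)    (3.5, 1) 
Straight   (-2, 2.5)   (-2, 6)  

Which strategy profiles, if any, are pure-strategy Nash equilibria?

none

(Swerve, Swerve): Firm 1 prefers Straight (-2 > -4) — not an equilibrium.
(Swerve, Straight): Firm 2 prefers Swerve (4 > 1) — not an equilibrium.
(Straight, Swerve): Firm 2 prefers Straight (6 > 2.5) — not an equilibrium.
(Straight, Straight): Firm 1 prefers Swerve (3.5 > -2) — not an equilibrium.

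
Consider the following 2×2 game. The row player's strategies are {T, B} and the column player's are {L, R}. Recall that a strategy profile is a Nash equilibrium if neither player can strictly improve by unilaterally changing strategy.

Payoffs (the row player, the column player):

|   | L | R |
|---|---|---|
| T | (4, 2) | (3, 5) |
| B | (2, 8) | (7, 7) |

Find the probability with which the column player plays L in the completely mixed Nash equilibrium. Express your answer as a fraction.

Let y be the probability that the column player plays L. In a completely mixed equilibrium, the row player must be indifferent between T and B.
The row player's expected payoff from T is 4y + 3(1−y); from B it is 2y + 7(1−y).
Setting these equal: y + 3 = −5y + 7, so y = 2/3.

2/3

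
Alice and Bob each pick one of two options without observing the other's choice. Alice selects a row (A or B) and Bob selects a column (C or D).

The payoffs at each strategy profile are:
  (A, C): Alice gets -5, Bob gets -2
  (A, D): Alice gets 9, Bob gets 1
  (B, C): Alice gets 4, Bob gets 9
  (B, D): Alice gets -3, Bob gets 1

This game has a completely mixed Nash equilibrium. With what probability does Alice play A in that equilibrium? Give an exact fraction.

Let r be the probability that Alice plays A. In a completely mixed equilibrium, Bob must be indifferent between C and D.
Bob's expected payoff from C is −2r + 9(1−r); from D it is r + (1−r).
Setting these equal: −11r + 9 = 1, so r = 8/11.

8/11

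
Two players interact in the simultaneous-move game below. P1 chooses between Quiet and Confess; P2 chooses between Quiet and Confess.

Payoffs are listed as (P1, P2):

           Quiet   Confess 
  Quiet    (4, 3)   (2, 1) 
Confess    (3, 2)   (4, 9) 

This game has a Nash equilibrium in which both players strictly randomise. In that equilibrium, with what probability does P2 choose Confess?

1/3

Let q be the probability that P2 plays Quiet. In a completely mixed equilibrium, P1 must be indifferent between Quiet and Confess.
P1's expected payoff from Quiet is 4q + 2(1−q); from Confess it is 3q + 4(1−q).
Setting these equal: 2q + 2 = −q + 4, so q = 2/3.
Therefore P2 plays Confess with probability 1 − 2/3 = 1/3.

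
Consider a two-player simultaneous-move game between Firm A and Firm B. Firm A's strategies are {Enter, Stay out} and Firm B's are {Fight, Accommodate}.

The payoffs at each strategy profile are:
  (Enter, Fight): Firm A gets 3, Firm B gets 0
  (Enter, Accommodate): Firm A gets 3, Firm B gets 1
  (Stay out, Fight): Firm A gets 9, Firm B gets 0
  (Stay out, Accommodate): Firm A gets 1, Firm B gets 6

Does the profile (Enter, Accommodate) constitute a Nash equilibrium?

At (Enter, Accommodate), Firm A earns 3; switching to Stay out would give 1, so Firm A has no profitable deviation.
Firm B earns 1; switching to Fight would give 0, so Firm B has no profitable deviation.
Neither player can gain by a unilateral deviation, so this profile is a Nash equilibrium.

Yes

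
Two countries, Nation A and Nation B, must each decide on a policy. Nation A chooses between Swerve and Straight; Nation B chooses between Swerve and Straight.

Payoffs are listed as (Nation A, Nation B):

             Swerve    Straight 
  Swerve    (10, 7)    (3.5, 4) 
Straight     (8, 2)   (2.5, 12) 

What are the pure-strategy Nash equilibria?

(Swerve, Swerve): Nation A gets 10 ≥ 8 from Straight, and Nation B gets 7 ≥ 4 from Straight — Nash equilibrium.
(Swerve, Straight): Nation B prefers Swerve (7 > 4) — not an equilibrium.
(Straight, Swerve): Nation A prefers Swerve (10 > 8); Nation B prefers Straight (12 > 2) — not an equilibrium.
(Straight, Straight): Nation A prefers Swerve (3.5 > 2.5) — not an equilibrium.

(Swerve, Swerve)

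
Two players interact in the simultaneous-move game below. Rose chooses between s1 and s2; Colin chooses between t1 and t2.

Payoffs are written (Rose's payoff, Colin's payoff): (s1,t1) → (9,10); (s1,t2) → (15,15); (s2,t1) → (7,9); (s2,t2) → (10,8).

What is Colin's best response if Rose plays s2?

t1

Against s2, Colin earns 9 from t1 and 8 from t2.
So t1 is the best response.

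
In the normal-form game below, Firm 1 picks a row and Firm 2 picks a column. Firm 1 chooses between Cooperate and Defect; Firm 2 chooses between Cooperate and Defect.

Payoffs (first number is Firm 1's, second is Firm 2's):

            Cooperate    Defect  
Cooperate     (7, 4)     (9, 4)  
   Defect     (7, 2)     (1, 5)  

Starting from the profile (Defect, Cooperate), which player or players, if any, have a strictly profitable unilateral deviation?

Firm 1 at (Defect, Cooperate) earns 7; deviating to Cooperate yields 7 — not better.
Firm 2 earns 2; deviating to Defect yields 5 — a strict improvement.
Only Firm 2 has a strictly profitable deviation.

Firm 2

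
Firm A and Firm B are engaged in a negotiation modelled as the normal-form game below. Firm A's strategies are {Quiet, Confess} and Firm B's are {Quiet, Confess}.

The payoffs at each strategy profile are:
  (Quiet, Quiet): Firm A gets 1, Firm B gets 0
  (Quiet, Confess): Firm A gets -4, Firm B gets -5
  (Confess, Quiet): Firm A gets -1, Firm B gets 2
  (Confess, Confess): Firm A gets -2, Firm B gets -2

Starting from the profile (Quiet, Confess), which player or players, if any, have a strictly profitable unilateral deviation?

Both

Firm A at (Quiet, Confess) earns -4; deviating to Confess yields -2 — a strict improvement.
Firm B earns -5; deviating to Quiet yields 0 — a strict improvement.
Both Firm A and Firm B have strictly profitable deviations.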